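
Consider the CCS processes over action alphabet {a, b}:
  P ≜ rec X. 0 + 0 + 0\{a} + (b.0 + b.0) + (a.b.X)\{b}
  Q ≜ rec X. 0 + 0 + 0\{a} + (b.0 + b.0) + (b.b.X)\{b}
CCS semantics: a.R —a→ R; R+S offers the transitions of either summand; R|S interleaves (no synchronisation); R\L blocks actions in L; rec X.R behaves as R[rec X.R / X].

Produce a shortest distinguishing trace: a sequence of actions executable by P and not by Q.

P's transition system — 3 states:
  m0 = rec X. 0 + 0 + 0\{a} + (b.0 + b.0) + (a.b.X)\{b} | —a→ m1, —b→ m2
  m1 = (b.(rec X. 0 + 0 + 0\{a} + (b.0 + b.0) + (a.b.X)\{b}))\{b} | stopped
  m2 = 0 | stopped
Q's transition system — 2 states:
  n0 = rec X. 0 + 0 + 0\{a} + (b.0 + b.0) + (b.b.X)\{b} | —b→ n1
  n1 = 0 | stopped
Executing a from P (initial set {m0}):
  after a @ step 1: {m1}
  P completes σ.
Executing a from Q (initial set {n0}):
  after a @ step 1: no successor for Q

a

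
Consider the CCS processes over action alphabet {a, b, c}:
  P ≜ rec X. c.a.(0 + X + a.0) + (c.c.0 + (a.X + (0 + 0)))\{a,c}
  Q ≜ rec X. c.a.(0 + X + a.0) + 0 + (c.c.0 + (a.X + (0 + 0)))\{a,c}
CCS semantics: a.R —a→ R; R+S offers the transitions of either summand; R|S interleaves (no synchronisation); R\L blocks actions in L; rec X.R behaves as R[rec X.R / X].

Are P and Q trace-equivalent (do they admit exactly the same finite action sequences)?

Reachable graph of P (4 states):
  m0 = rec X. c.a.(0 + X + a.0) + (c.c.0 + (a.X + (0 + 0)))\{a,c} | --c--▸ m1
  m1 = a.(0 + (rec X. c.a.(0 + X + a.0) + (c.c.0 + (a.X + (0 + 0)))\{a,c}) + a.0) | --a--▸ m2
  m2 = 0 + (rec X. c.a.(0 + X + a.0) + (c.c.0 + (a.X + (0 + 0)))\{a,c}) + a.0 | --a--▸ m3, --c--▸ m1
  m3 = 0 | ∅
Reachable graph of Q (4 states):
  n0 = rec X. c.a.(0 + X + a.0) + 0 + (c.c.0 + (a.X + (0 + 0)))\{a,c} | --c--▸ n1
  n1 = a.(0 + (rec X. c.a.(0 + X + a.0) + 0 + (c.c.0 + (a.X + (0 + 0)))\{a,c}) + a.0) | --a--▸ n2
  n2 = 0 + (rec X. c.a.(0 + X + a.0) + 0 + (c.c.0 + (a.X + (0 + 0)))\{a,c}) + a.0 | --a--▸ n3, --c--▸ n1
  n3 = 0 | ∅
Partition-refinement fixed point:
  B0 = {m0, n0}
  B1 = {m1, n1}
  B2 = {m2, n2}
  B3 = {m3, n3}
m0 ∈ B0, n0 ∈ B0 → same block
Bisimilar ⇒ trace-equivalent.

trace-equivalent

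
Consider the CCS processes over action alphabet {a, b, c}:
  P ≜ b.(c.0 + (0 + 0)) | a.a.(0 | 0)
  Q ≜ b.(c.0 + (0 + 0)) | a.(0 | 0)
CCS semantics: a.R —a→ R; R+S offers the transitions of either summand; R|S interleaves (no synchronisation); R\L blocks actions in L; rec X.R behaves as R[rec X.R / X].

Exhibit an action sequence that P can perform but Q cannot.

aa

P's transition system — 9 states:
  p0 = b.(c.0 + (0 + 0)) | a.a.(0 | 0) :: =a=> p1, =b=> p2
  p1 = b.(c.0 + (0 + 0)) | a.(0 | 0) :: =a=> p3, =b=> p4
  p2 = (c.0 + (0 + 0)) | a.a.(0 | 0) :: =a=> p4, =c=> p5
  p3 = b.(c.0 + (0 + 0)) | (0 | 0) :: =b=> p6
  p4 = (c.0 + (0 + 0)) | a.(0 | 0) :: =a=> p6, =c=> p7
  p5 = 0 | a.a.(0 | 0) :: =a=> p7
  p6 = (c.0 + (0 + 0)) | (0 | 0) :: =c=> p8
  p7 = 0 | a.(0 | 0) :: =a=> p8
  p8 = 0 | (0 | 0) :: deadlocked
Q's transition system — 6 states:
  q0 = b.(c.0 + (0 + 0)) | a.(0 | 0) :: =a=> q1, =b=> q2
  q1 = b.(c.0 + (0 + 0)) | (0 | 0) :: =b=> q3
  q2 = (c.0 + (0 + 0)) | a.(0 | 0) :: =a=> q3, =c=> q4
  q3 = (c.0 + (0 + 0)) | (0 | 0) :: =c=> q5
  q4 = 0 | a.(0 | 0) :: =a=> q5
  q5 = 0 | (0 | 0) :: deadlocked
Run σ = ⟨aa⟩ on P: start {p0}
  step 1 (a): {p1}
  step 2 (a): {p3}
  ✓ P
Run σ = ⟨aa⟩ on Q: start {q0}
  step 1 (a): {q1}
  step 2 (a): ∅ (Q stuck)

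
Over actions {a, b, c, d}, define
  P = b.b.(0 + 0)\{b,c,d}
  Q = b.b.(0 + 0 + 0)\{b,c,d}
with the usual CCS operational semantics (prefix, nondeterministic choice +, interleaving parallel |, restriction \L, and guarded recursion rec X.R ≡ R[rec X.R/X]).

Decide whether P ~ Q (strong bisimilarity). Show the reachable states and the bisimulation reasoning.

bisimilar

P's transition system — 3 states:
  p0 = b.b.(0 + 0)\{b,c,d} has moves —b→ p1
  p1 = b.(0 + 0)\{b,c,d} has moves —b→ p2
  p2 = (0 + 0)\{b,c,d} has moves ·
Q's transition system — 3 states:
  q0 = b.b.(0 + 0 + 0)\{b,c,d} has moves —b→ q1
  q1 = b.(0 + 0 + 0)\{b,c,d} has moves —b→ q2
  q2 = (0 + 0 + 0)\{b,c,d} has moves ·
Bisimilarity quotient blocks:
  B0 = {p0, q0}
  B1 = {p1, q1}
  B2 = {p2, q2}
p0 ∈ B0, q0 ∈ B0 → same block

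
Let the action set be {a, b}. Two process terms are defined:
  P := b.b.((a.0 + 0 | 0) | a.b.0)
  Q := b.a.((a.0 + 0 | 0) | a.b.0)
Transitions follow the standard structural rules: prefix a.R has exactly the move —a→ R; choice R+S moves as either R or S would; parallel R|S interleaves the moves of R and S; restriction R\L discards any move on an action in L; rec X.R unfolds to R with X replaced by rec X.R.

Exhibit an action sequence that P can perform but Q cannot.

bb

P's transition system — 8 states:
  u0 = b.b.((a.0 + 0 | 0) | a.b.0) :: ··b··> u1
  u1 = b.((a.0 + 0 | 0) | a.b.0) :: ··b··> u2
  u2 = (a.0 + 0 | 0) | a.b.0 :: ··a··> u3, ··a··> u4
  u3 = (a.0 + 0 | 0) | b.0 :: ··a··> u5, ··b··> u6
  u4 = 0 | a.b.0 :: ··a··> u5
  u5 = 0 | b.0 :: ··b··> u7
  u6 = (a.0 + 0 | 0) | 0 :: ··a··> u7
  u7 = 0 | 0 :: ·
Q's transition system — 8 states:
  v0 = b.a.((a.0 + 0 | 0) | a.b.0) :: ··b··> v1
  v1 = a.((a.0 + 0 | 0) | a.b.0) :: ··a··> v2
  v2 = (a.0 + 0 | 0) | a.b.0 :: ··a··> v3, ··a··> v4
  v3 = (a.0 + 0 | 0) | b.0 :: ··a··> v5, ··b··> v6
  v4 = 0 | a.b.0 :: ··a··> v5
  v5 = 0 | b.0 :: ··b··> v7
  v6 = (a.0 + 0 | 0) | 0 :: ··a··> v7
  v7 = 0 | 0 :: ·
Executing bb from P (initial set {u0}):
  after b @ step 1: {u1}
  after b @ step 2: {u2}
  ✓ P
Executing bb from Q (initial set {v0}):
  after b @ step 1: {v1}
  after b @ step 2: no successor for Q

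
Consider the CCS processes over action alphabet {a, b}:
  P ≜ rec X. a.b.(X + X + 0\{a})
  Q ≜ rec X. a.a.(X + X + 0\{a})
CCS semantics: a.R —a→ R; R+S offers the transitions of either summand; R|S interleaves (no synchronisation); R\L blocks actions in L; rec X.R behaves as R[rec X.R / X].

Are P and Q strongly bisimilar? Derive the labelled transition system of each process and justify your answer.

P's transition system — 3 states:
  s0 = rec X. a.b.(X + X + 0\{a}) :: ··a··> s1
  s1 = b.((rec X. a.b.(X + X + 0\{a})) + (rec X. a.b.(X + X + 0\{a})) + 0\{a}) :: ··b··> s2
  s2 = (rec X. a.b.(X + X + 0\{a})) + (rec X. a.b.(X + X + 0\{a})) + 0\{a} :: ··a··> s1
Q's transition system — 3 states:
  t0 = rec X. a.a.(X + X + 0\{a}) :: ··a··> t1
  t1 = a.((rec X. a.a.(X + X + 0\{a})) + (rec X. a.a.(X + X + 0\{a})) + 0\{a}) :: ··a··> t2
  t2 = (rec X. a.a.(X + X + 0\{a})) + (rec X. a.a.(X + X + 0\{a})) + 0\{a} :: ··a··> t1
Coarsest stable partition (strong bisimilarity classes):
  B0 = {s0, s2}
  B1 = {s1}
  B2 = {t0, t1, t2}
s0 ∈ B0, t0 ∈ B2 → different blocks

NO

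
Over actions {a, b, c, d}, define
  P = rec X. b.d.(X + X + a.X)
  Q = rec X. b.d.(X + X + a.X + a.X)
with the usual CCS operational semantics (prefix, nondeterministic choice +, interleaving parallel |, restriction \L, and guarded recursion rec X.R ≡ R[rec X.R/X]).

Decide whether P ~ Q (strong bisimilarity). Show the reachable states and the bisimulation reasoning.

P ~ Q

LTS(P): 3 reachable states
  p0 = rec X. b.d.(X + X + a.X) has moves --b--▸ p1
  p1 = d.((rec X. b.d.(X + X + a.X)) + (rec X. b.d.(X + X + a.X)) + a.(rec X. b.d.(X + X + a.X))) has moves --d--▸ p2
  p2 = (rec X. b.d.(X + X + a.X)) + (rec X. b.d.(X + X + a.X)) + a.(rec X. b.d.(X + X + a.X)) has moves --a--▸ p0, --b--▸ p1
LTS(Q): 3 reachable states
  q0 = rec X. b.d.(X + X + a.X + a.X) has moves --b--▸ q1
  q1 = d.((rec X. b.d.(X + X + a.X + a.X)) + (rec X. b.d.(X + X + a.X + a.X)) + a.(rec X. b.d.(X + X + a.X + a.X)) + a.(rec X. b.d.(X + X + a.X + a.X))) has moves --d--▸ q2
  q2 = (rec X. b.d.(X + X + a.X + a.X)) + (rec X. b.d.(X + X + a.X + a.X)) + a.(rec X. b.d.(X + X + a.X + a.X)) + a.(rec X. b.d.(X + X + a.X + a.X)) has moves --a--▸ q0, --b--▸ q1
Coarsest stable partition (strong bisimilarity classes):
  B0 = {p0, q0}
  B1 = {p1, q1}
  B2 = {p2, q2}
p0 ∈ B0, q0 ∈ B0 → same block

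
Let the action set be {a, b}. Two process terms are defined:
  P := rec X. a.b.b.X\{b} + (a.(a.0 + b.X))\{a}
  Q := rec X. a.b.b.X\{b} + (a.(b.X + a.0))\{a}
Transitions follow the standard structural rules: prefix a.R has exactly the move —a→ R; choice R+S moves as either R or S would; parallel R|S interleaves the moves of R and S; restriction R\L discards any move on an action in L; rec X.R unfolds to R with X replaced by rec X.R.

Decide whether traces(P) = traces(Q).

traces(P) = traces(Q)

LTS(P): 5 reachable states
  m0 = rec X. a.b.b.X\{b} + (a.(a.0 + b.X))\{a} ⊢ ··a··> m1
  m1 = b.b.(rec X. a.b.b.X\{b} + (a.(a.0 + b.X))\{a})\{b} ⊢ ··b··> m2
  m2 = b.(rec X. a.b.b.X\{b} + (a.(a.0 + b.X))\{a})\{b} ⊢ ··b··> m3
  m3 = (rec X. a.b.b.X\{b} + (a.(a.0 + b.X))\{a})\{b} ⊢ ··a··> m4
  m4 = (b.b.(rec X. a.b.b.X\{b} + (a.(a.0 + b.X))\{a})\{b})\{b} ⊢ deadlocked
LTS(Q): 5 reachable states
  n0 = rec X. a.b.b.X\{b} + (a.(b.X + a.0))\{a} ⊢ ··a··> n1
  n1 = b.b.(rec X. a.b.b.X\{b} + (a.(b.X + a.0))\{a})\{b} ⊢ ··b··> n2
  n2 = b.(rec X. a.b.b.X\{b} + (a.(b.X + a.0))\{a})\{b} ⊢ ··b··> n3
  n3 = (rec X. a.b.b.X\{b} + (a.(b.X + a.0))\{a})\{b} ⊢ ··a··> n4
  n4 = (b.b.(rec X. a.b.b.X\{b} + (a.(b.X + a.0))\{a})\{b})\{b} ⊢ deadlocked
Coarsest stable partition (strong bisimilarity classes):
  B0 = {m0, n0}
  B1 = {m1, n1}
  B2 = {m2, n2}
  B3 = {m3, n3}
  B4 = {m4, n4}
m0 ∈ B0, n0 ∈ B0 → same block
Bisimilar ⇒ trace-equivalent.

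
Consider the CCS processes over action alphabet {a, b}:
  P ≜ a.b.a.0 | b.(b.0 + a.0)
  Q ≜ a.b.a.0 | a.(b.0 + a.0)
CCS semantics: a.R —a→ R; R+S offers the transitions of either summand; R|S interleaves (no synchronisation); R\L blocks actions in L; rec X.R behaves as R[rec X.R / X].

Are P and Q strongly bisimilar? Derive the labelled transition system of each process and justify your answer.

LTS(P): 12 reachable states
  m0 = a.b.a.0 | b.(b.0 + a.0) | =a=> m1, =b=> m2
  m1 = b.a.0 | b.(b.0 + a.0) | =b=> m3, =b=> m4
  m2 = a.b.a.0 | (b.0 + a.0) | =a=> m4, =a=> m5, =b=> m5
  m3 = a.0 | b.(b.0 + a.0) | =a=> m6, =b=> m7
  m4 = b.a.0 | (b.0 + a.0) | =a=> m8, =b=> m7, =b=> m8
  m5 = a.b.a.0 | 0 | =a=> m8
  m6 = 0 | b.(b.0 + a.0) | =b=> m9
  m7 = a.0 | (b.0 + a.0) | =a=> m10, =a=> m9, =b=> m10
  m8 = b.a.0 | 0 | =b=> m10
  m9 = 0 | (b.0 + a.0) | =a=> m11, =b=> m11
  m10 = a.0 | 0 | =a=> m11
  m11 = 0 | 0 | stopped
LTS(Q): 12 reachable states
  n0 = a.b.a.0 | a.(b.0 + a.0) | =a=> n1, =a=> n2
  n1 = a.b.a.0 | (b.0 + a.0) | =a=> n3, =a=> n4, =b=> n3
  n2 = b.a.0 | a.(b.0 + a.0) | =a=> n4, =b=> n5
  n3 = a.b.a.0 | 0 | =a=> n6
  n4 = b.a.0 | (b.0 + a.0) | =a=> n6, =b=> n6, =b=> n7
  n5 = a.0 | a.(b.0 + a.0) | =a=> n7, =a=> n8
  n6 = b.a.0 | 0 | =b=> n9
  n7 = a.0 | (b.0 + a.0) | =a=> n10, =a=> n9, =b=> n9
  n8 = 0 | a.(b.0 + a.0) | =a=> n10
  n9 = a.0 | 0 | =a=> n11
  n10 = 0 | (b.0 + a.0) | =a=> n11, =b=> n11
  n11 = 0 | 0 | stopped
Bisimilarity quotient blocks:
  B0 = {m0}
  B1 = {m1}
  B2 = {m3}
  B3 = {m6}
  B4 = {m9, n10}
  B5 = {m11, n11}
  B6 = {m7, n7}
  B7 = {m10, n9}
  B8 = {m4, n4}
  B9 = {m8, n6}
  B10 = {m2, n1}
  B11 = {m5, n3}
  B12 = {n0}
  B13 = {n2}
  B14 = {n5}
  B15 = {n8}
m0 ∈ B0, n0 ∈ B12 → different blocks

not bisimilar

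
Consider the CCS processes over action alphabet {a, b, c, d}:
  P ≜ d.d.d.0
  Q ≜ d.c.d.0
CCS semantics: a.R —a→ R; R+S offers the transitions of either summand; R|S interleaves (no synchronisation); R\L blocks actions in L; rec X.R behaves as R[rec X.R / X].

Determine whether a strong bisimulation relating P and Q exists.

P ≁ Q

P's transition system — 4 states:
  s0 = d.d.d.0 has moves --d--▸ s1
  s1 = d.d.0 has moves --d--▸ s2
  s2 = d.0 has moves --d--▸ s3
  s3 = 0 has moves stopped
Q's transition system — 4 states:
  t0 = d.c.d.0 has moves --d--▸ t1
  t1 = c.d.0 has moves --c--▸ t2
  t2 = d.0 has moves --d--▸ t3
  t3 = 0 has moves stopped
Bisimilarity quotient blocks:
  B0 = {s0}
  B1 = {s1}
  B2 = {s2, t2}
  B3 = {s3, t3}
  B4 = {t0}
  B5 = {t1}
s0 ∈ B0, t0 ∈ B4 → different blocks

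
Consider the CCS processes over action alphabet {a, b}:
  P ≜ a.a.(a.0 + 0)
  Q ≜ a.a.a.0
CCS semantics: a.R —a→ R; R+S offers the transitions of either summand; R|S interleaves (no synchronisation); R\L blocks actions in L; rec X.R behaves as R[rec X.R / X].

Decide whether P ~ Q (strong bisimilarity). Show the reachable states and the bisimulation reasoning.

Reachable graph of P (4 states):
  m0 = a.a.(a.0 + 0) | -a-> m1
  m1 = a.(a.0 + 0) | -a-> m2
  m2 = a.0 + 0 | -a-> m3
  m3 = 0 | ∅
Reachable graph of Q (4 states):
  n0 = a.a.a.0 | -a-> n1
  n1 = a.a.0 | -a-> n2
  n2 = a.0 | -a-> n3
  n3 = 0 | ∅
Bisimilarity quotient blocks:
  B0 = {m0, n0}
  B1 = {m1, n1}
  B2 = {m2, n2}
  B3 = {m3, n3}
m0 ∈ B0, n0 ∈ B0 → same block

YES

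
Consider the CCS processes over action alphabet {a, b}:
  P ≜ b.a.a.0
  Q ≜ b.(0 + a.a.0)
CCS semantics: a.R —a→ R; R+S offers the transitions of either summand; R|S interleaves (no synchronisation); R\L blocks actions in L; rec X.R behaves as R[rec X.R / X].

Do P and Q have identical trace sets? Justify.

LTS(P): 4 reachable states
  p0 = b.a.a.0 → ··b··> p1
  p1 = a.a.0 → ··a··> p2
  p2 = a.0 → ··a··> p3
  p3 = 0 → deadlocked
LTS(Q): 4 reachable states
  q0 = b.(0 + a.a.0) → ··b··> q1
  q1 = 0 + a.a.0 → ··a··> q2
  q2 = a.0 → ··a··> q3
  q3 = 0 → deadlocked
Bisimilarity quotient blocks:
  B0 = {p0, q0}
  B1 = {p1, q1}
  B2 = {p2, q2}
  B3 = {p3, q3}
p0 ∈ B0, q0 ∈ B0 → same block
Bisimilar ⇒ trace-equivalent.

trace-equivalent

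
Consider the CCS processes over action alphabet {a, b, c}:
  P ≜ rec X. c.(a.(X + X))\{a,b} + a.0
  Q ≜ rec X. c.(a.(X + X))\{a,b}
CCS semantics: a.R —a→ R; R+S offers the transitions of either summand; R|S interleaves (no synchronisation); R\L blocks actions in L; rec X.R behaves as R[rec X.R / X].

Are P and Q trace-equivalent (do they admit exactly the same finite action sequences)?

Reachable graph of P (3 states):
  s0 = rec X. c.(a.(X + X))\{a,b} + a.0 :: --a--▸ s1, --c--▸ s2
  s1 = 0 :: ∅
  s2 = (a.((rec X. c.(a.(X + X))\{a,b} + a.0) + (rec X. c.(a.(X + X))\{a,b} + a.0)))\{a,b} :: ∅
Reachable graph of Q (2 states):
  t0 = rec X. c.(a.(X + X))\{a,b} :: --c--▸ t1
  t1 = (a.((rec X. c.(a.(X + X))\{a,b}) + (rec X. c.(a.(X + X))\{a,b})))\{a,b} :: ∅
Executing a from P (initial set {s0}):
  step 1 (a): {s1}
  P completes σ.
Executing a from Q (initial set {t0}):
  step 1 (a): no successor for Q

trace-distinct — witness ⟨a⟩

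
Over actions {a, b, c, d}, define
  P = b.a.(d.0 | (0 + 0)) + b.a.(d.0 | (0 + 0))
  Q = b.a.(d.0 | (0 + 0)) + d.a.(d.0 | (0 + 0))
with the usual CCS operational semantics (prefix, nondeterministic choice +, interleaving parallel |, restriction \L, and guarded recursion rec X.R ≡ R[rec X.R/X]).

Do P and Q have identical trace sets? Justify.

NO — witness ⟨d⟩

LTS(P): 4 reachable states
  s0 = b.a.(d.0 | (0 + 0)) + b.a.(d.0 | (0 + 0)) :: =b=> s1
  s1 = a.(d.0 | (0 + 0)) :: =a=> s2
  s2 = d.0 | (0 + 0) :: =d=> s3
  s3 = 0 | (0 + 0) :: ·
LTS(Q): 4 reachable states
  t0 = b.a.(d.0 | (0 + 0)) + d.a.(d.0 | (0 + 0)) :: =b=> t1, =d=> t1
  t1 = a.(d.0 | (0 + 0)) :: =a=> t2
  t2 = d.0 | (0 + 0) :: =d=> t3
  t3 = 0 | (0 + 0) :: ·
Run σ = ⟨d⟩ on Q: start {t0}
  [1] d ⇒ {t1}
  Q completes σ.
Run σ = ⟨d⟩ on P: start {s0}
  [1] d ⇒ ∅ (P stuck)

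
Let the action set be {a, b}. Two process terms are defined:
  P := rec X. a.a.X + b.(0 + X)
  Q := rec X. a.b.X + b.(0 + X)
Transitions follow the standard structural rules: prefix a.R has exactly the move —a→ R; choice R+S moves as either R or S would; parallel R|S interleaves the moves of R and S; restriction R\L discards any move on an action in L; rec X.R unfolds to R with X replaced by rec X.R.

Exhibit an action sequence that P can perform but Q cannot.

Reachable graph of P (3 states):
  p0 = rec X. a.a.X + b.(0 + X) has moves =a=> p1, =b=> p2
  p1 = a.(rec X. a.a.X + b.(0 + X)) has moves =a=> p0
  p2 = 0 + (rec X. a.a.X + b.(0 + X)) has moves =a=> p1, =b=> p2
Reachable graph of Q (3 states):
  q0 = rec X. a.b.X + b.(0 + X) has moves =a=> q1, =b=> q2
  q1 = b.(rec X. a.b.X + b.(0 + X)) has moves =b=> q0
  q2 = 0 + (rec X. a.b.X + b.(0 + X)) has moves =a=> q1, =b=> q2
Executing aa from P (initial set {p0}):
  [1] a ⇒ {p1}
  [2] a ⇒ {p0}
  ✓ P
Executing aa from Q (initial set {q0}):
  [1] a ⇒ {q1}
  [2] a ⇒ ∅ (Q stuck)

aa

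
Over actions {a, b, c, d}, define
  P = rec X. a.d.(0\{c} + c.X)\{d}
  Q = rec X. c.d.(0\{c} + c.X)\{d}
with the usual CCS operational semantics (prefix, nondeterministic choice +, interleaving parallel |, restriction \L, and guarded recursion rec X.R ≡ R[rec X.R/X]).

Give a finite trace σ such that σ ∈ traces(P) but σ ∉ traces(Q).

a

Reachable graph of P (5 states):
  p0 = rec X. a.d.(0\{c} + c.X)\{d} has moves --a--▸ p1
  p1 = d.(0\{c} + c.(rec X. a.d.(0\{c} + c.X)\{d}))\{d} has moves --d--▸ p2
  p2 = (0\{c} + c.(rec X. a.d.(0\{c} + c.X)\{d}))\{d} has moves --c--▸ p3
  p3 = (rec X. a.d.(0\{c} + c.X)\{d})\{d} has moves --a--▸ p4
  p4 = (d.(0\{c} + c.(rec X. a.d.(0\{c} + c.X)\{d}))\{d})\{d} has moves deadlocked
Reachable graph of Q (5 states):
  q0 = rec X. c.d.(0\{c} + c.X)\{d} has moves --c--▸ q1
  q1 = d.(0\{c} + c.(rec X. c.d.(0\{c} + c.X)\{d}))\{d} has moves --d--▸ q2
  q2 = (0\{c} + c.(rec X. c.d.(0\{c} + c.X)\{d}))\{d} has moves --c--▸ q3
  q3 = (rec X. c.d.(0\{c} + c.X)\{d})\{d} has moves --c--▸ q4
  q4 = (d.(0\{c} + c.(rec X. c.d.(0\{c} + c.X)\{d}))\{d})\{d} has moves deadlocked
Executing a from P (initial set {p0}):
  after a @ step 1: {p1}
  ✓ P
Executing a from Q (initial set {q0}):
  after a @ step 1: no successor for Q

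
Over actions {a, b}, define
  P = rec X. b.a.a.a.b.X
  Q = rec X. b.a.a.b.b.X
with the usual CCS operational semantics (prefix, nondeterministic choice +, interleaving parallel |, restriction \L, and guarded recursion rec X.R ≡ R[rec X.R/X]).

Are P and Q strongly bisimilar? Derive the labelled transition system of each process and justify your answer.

P ≁ Q

P's transition system — 5 states:
  p0 = rec X. b.a.a.a.b.X | =b=> p1
  p1 = a.a.a.b.(rec X. b.a.a.a.b.X) | =a=> p2
  p2 = a.a.b.(rec X. b.a.a.a.b.X) | =a=> p3
  p3 = a.b.(rec X. b.a.a.a.b.X) | =a=> p4
  p4 = b.(rec X. b.a.a.a.b.X) | =b=> p0
Q's transition system — 5 states:
  q0 = rec X. b.a.a.b.b.X | =b=> q1
  q1 = a.a.b.b.(rec X. b.a.a.b.b.X) | =a=> q2
  q2 = a.b.b.(rec X. b.a.a.b.b.X) | =a=> q3
  q3 = b.b.(rec X. b.a.a.b.b.X) | =b=> q4
  q4 = b.(rec X. b.a.a.b.b.X) | =b=> q0
Coarsest stable partition (strong bisimilarity classes):
  B0 = {p0}
  B1 = {p1}
  B2 = {p2}
  B3 = {p3}
  B4 = {p4}
  B5 = {q0}
  B6 = {q1}
  B7 = {q2}
  B8 = {q3}
  B9 = {q4}
p0 ∈ B0, q0 ∈ B5 → different blocks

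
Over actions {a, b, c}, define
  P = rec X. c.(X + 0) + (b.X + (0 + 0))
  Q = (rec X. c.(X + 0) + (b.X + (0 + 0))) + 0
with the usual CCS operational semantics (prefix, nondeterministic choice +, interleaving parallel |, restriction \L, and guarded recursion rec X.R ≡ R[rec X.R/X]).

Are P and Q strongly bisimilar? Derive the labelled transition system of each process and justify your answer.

P ~ Q

P's transition system — 2 states:
  s0 = rec X. c.(X + 0) + (b.X + (0 + 0)) | -b-> s0, -c-> s1
  s1 = (rec X. c.(X + 0) + (b.X + (0 + 0))) + 0 | -b-> s0, -c-> s1
Q's transition system — 2 states:
  t0 = (rec X. c.(X + 0) + (b.X + (0 + 0))) + 0 | -b-> t1, -c-> t0
  t1 = rec X. c.(X + 0) + (b.X + (0 + 0)) | -b-> t1, -c-> t0
Bisimilarity quotient blocks:
  B0 = {s0, s1, t0, t1}
s0 ∈ B0, t0 ∈ B0 → same block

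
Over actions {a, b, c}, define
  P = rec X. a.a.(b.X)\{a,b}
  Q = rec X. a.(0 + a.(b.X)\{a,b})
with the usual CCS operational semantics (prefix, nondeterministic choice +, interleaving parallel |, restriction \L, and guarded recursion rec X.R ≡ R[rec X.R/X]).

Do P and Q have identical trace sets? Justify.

Reachable graph of P (3 states):
  s0 = rec X. a.a.(b.X)\{a,b} has moves -a-> s1
  s1 = a.(b.(rec X. a.a.(b.X)\{a,b}))\{a,b} has moves -a-> s2
  s2 = (b.(rec X. a.a.(b.X)\{a,b}))\{a,b} has moves ·
Reachable graph of Q (3 states):
  t0 = rec X. a.(0 + a.(b.X)\{a,b}) has moves -a-> t1
  t1 = 0 + a.(b.(rec X. a.(0 + a.(b.X)\{a,b})))\{a,b} has moves -a-> t2
  t2 = (b.(rec X. a.(0 + a.(b.X)\{a,b})))\{a,b} has moves ·
Coarsest stable partition (strong bisimilarity classes):
  B0 = {s0, t0}
  B1 = {s1, t1}
  B2 = {s2, t2}
s0 ∈ B0, t0 ∈ B0 → same block
Bisimilar ⇒ trace-equivalent.

YES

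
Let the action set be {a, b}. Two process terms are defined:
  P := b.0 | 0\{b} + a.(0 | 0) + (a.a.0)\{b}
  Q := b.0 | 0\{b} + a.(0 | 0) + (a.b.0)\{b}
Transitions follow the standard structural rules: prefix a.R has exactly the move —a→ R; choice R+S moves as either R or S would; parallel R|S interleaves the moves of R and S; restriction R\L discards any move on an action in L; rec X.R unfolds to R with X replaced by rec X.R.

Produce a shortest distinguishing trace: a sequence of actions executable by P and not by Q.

Reachable graph of P (5 states):
  m0 = b.0 | 0\{b} + a.(0 | 0) + (a.a.0)\{b} → =a=> m1, =a=> m2, =b=> m3
  m1 = (a.0)\{b} → =a=> m4
  m2 = 0 | 0 → ·
  m3 = 0 | 0\{b} → ·
  m4 = 0\{b} → ·
Reachable graph of Q (4 states):
  n0 = b.0 | 0\{b} + a.(0 | 0) + (a.b.0)\{b} → =a=> n1, =a=> n2, =b=> n3
  n1 = (b.0)\{b} → ·
  n2 = 0 | 0 → ·
  n3 = 0 | 0\{b} → ·
Run σ = ⟨aa⟩ on P: start {m0}
  step 1 (a): {m1, m2}
  step 2 (a): {m4}
  — P admits the full trace.
Run σ = ⟨aa⟩ on Q: start {n0}
  step 1 (a): {n1, n2}
  step 2 (a): no successor for Q

aa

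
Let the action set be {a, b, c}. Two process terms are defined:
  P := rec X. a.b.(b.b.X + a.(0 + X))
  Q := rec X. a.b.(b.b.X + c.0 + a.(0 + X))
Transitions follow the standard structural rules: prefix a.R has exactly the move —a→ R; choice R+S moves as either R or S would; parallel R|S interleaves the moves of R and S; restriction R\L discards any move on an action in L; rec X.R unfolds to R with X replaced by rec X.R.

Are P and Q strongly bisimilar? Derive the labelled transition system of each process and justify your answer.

P ≁ Q

Reachable graph of P (5 states):
  p0 = rec X. a.b.(b.b.X + a.(0 + X)) ⊢ -a-> p1
  p1 = b.(b.b.(rec X. a.b.(b.b.X + a.(0 + X))) + a.(0 + (rec X. a.b.(b.b.X + a.(0 + X))))) ⊢ -b-> p2
  p2 = b.b.(rec X. a.b.(b.b.X + a.(0 + X))) + a.(0 + (rec X. a.b.(b.b.X + a.(0 + X)))) ⊢ -a-> p3, -b-> p4
  p3 = 0 + (rec X. a.b.(b.b.X + a.(0 + X))) ⊢ -a-> p1
  p4 = b.(rec X. a.b.(b.b.X + a.(0 + X))) ⊢ -b-> p0
Reachable graph of Q (6 states):
  q0 = rec X. a.b.(b.b.X + c.0 + a.(0 + X)) ⊢ -a-> q1
  q1 = b.(b.b.(rec X. a.b.(b.b.X + c.0 + a.(0 + X))) + c.0 + a.(0 + (rec X. a.b.(b.b.X + c.0 + a.(0 + X))))) ⊢ -b-> q2
  q2 = b.b.(rec X. a.b.(b.b.X + c.0 + a.(0 + X))) + c.0 + a.(0 + (rec X. a.b.(b.b.X + c.0 + a.(0 + X)))) ⊢ -a-> q3, -b-> q4, -c-> q5
  q3 = 0 + (rec X. a.b.(b.b.X + c.0 + a.(0 + X))) ⊢ -a-> q1
  q4 = b.(rec X. a.b.(b.b.X + c.0 + a.(0 + X))) ⊢ -b-> q0
  q5 = 0 ⊢ (no moves)
Partition-refinement fixed point:
  B0 = {p0, p3}
  B1 = {p1}
  B2 = {p2}
  B3 = {p4}
  B4 = {q0, q3}
  B5 = {q1}
  B6 = {q2}
  B7 = {q4}
  B8 = {q5}
p0 ∈ B0, q0 ∈ B4 → different blocks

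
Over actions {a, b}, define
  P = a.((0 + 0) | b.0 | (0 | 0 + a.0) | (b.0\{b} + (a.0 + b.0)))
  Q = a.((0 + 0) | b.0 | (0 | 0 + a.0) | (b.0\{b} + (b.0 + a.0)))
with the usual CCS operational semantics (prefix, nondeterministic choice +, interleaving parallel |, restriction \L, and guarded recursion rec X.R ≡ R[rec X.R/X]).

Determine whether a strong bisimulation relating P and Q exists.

YES

P's transition system — 13 states:
  p0 = a.((0 + 0) | b.0 | (0 | 0 + a.0) | (b.0\{b} + (a.0 + b.0))) | --a--▸ p1
  p1 = (0 + 0) | b.0 | (0 | 0 + a.0) | (b.0\{b} + (a.0 + b.0)) | --a--▸ p2, --a--▸ p3, --b--▸ p2, --b--▸ p4, --b--▸ p5
  p2 = (0 + 0) | b.0 | (0 | 0 + a.0) | 0 | --a--▸ p6, --b--▸ p7
  p3 = (0 + 0) | b.0 | 0 | (b.0\{b} + (a.0 + b.0)) | --a--▸ p6, --b--▸ p6, --b--▸ p8, --b--▸ p9
  p4 = (0 + 0) | 0 | (0 | 0 + a.0) | (b.0\{b} + (a.0 + b.0)) | --a--▸ p7, --a--▸ p8, --b--▸ p10, --b--▸ p7
  p5 = (0 + 0) | b.0 | (0 | 0 + a.0) | 0\{b} | --a--▸ p9, --b--▸ p10
  p6 = (0 + 0) | b.0 | 0 | 0 | --b--▸ p11
  p7 = (0 + 0) | 0 | (0 | 0 + a.0) | 0 | --a--▸ p11
  p8 = (0 + 0) | 0 | 0 | (b.0\{b} + (a.0 + b.0)) | --a--▸ p11, --b--▸ p11, --b--▸ p12
  p9 = (0 + 0) | b.0 | 0 | 0\{b} | --b--▸ p12
  p10 = (0 + 0) | 0 | (0 | 0 + a.0) | 0\{b} | --a--▸ p12
  p11 = (0 + 0) | 0 | 0 | 0 | ∅
  p12 = (0 + 0) | 0 | 0 | 0\{b} | ∅
Q's transition system — 13 states:
  q0 = a.((0 + 0) | b.0 | (0 | 0 + a.0) | (b.0\{b} + (b.0 + a.0))) | --a--▸ q1
  q1 = (0 + 0) | b.0 | (0 | 0 + a.0) | (b.0\{b} + (b.0 + a.0)) | --a--▸ q2, --a--▸ q3, --b--▸ q2, --b--▸ q4, --b--▸ q5
  q2 = (0 + 0) | b.0 | (0 | 0 + a.0) | 0 | --a--▸ q6, --b--▸ q7
  q3 = (0 + 0) | b.0 | 0 | (b.0\{b} + (b.0 + a.0)) | --a--▸ q6, --b--▸ q6, --b--▸ q8, --b--▸ q9
  q4 = (0 + 0) | 0 | (0 | 0 + a.0) | (b.0\{b} + (b.0 + a.0)) | --a--▸ q7, --a--▸ q8, --b--▸ q10, --b--▸ q7
  q5 = (0 + 0) | b.0 | (0 | 0 + a.0) | 0\{b} | --a--▸ q9, --b--▸ q10
  q6 = (0 + 0) | b.0 | 0 | 0 | --b--▸ q11
  q7 = (0 + 0) | 0 | (0 | 0 + a.0) | 0 | --a--▸ q11
  q8 = (0 + 0) | 0 | 0 | (b.0\{b} + (b.0 + a.0)) | --a--▸ q11, --b--▸ q11, --b--▸ q12
  q9 = (0 + 0) | b.0 | 0 | 0\{b} | --b--▸ q12
  q10 = (0 + 0) | 0 | (0 | 0 + a.0) | 0\{b} | --a--▸ q12
  q11 = (0 + 0) | 0 | 0 | 0 | ∅
  q12 = (0 + 0) | 0 | 0 | 0\{b} | ∅
Bisimilarity quotient blocks:
  B0 = {p0, q0}
  B1 = {p1, q1}
  B2 = {p2, p5, q2, q5}
  B3 = {p6, p9, q6, q9}
  B4 = {p11, p12, q11, q12}
  B5 = {p10, p7, q10, q7}
  B6 = {p3, q3}
  B7 = {p8, q8}
  B8 = {p4, q4}
p0 ∈ B0, q0 ∈ B0 → same block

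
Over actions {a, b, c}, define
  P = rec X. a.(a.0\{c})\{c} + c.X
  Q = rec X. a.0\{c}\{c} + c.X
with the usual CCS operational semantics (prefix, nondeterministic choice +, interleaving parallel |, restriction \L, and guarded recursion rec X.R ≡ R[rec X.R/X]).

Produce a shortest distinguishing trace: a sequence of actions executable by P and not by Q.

aa

LTS(P): 3 reachable states
  u0 = rec X. a.(a.0\{c})\{c} + c.X has moves -a-> u1, -c-> u0
  u1 = (a.0\{c})\{c} has moves -a-> u2
  u2 = 0\{c}\{c} has moves ·
LTS(Q): 2 reachable states
  v0 = rec X. a.0\{c}\{c} + c.X has moves -a-> v1, -c-> v0
  v1 = 0\{c}\{c} has moves ·
Trace ⟨aa⟩ through P, begin at {u0}:
  after a @ step 1: {u1}
  after a @ step 2: {u2}
  P completes σ.
Trace ⟨aa⟩ through Q, begin at {v0}:
  after a @ step 1: {v1}
  after a @ step 2: no successor for Q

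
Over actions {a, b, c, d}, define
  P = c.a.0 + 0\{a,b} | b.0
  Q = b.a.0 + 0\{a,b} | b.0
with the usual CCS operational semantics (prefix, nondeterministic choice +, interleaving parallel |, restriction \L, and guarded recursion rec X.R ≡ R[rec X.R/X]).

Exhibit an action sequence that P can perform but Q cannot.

Reachable graph of P (4 states):
  p0 = c.a.0 + 0\{a,b} | b.0 | —b→ p1, —c→ p2
  p1 = 0\{a,b} | 0 | ·
  p2 = a.0 | —a→ p3
  p3 = 0 | ·
Reachable graph of Q (4 states):
  q0 = b.a.0 + 0\{a,b} | b.0 | —b→ q1, —b→ q2
  q1 = 0\{a,b} | 0 | ·
  q2 = a.0 | —a→ q3
  q3 = 0 | ·
Executing c from P (initial set {p0}):
  after c @ step 1: {p2}
  — P admits the full trace.
Executing c from Q (initial set {q0}):
  after c @ step 1: no successor for Q

c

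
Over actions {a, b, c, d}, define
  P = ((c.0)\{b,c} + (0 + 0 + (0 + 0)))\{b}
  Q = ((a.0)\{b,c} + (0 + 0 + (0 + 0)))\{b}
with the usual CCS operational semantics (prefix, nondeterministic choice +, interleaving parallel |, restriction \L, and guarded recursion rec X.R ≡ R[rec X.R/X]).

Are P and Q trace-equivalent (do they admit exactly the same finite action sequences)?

Reachable graph of P (1 states):
  p0 = ((c.0)\{b,c} + (0 + 0 + (0 + 0)))\{b} :: (no moves)
Reachable graph of Q (2 states):
  q0 = ((a.0)\{b,c} + (0 + 0 + (0 + 0)))\{b} :: —a→ q1
  q1 = 0\{b,c}\{b} :: (no moves)
Run σ = ⟨a⟩ on Q: start {q0}
  [1] a ⇒ {q1}
  ✓ Q
Run σ = ⟨a⟩ on P: start {p0}
  [1] a ⇒ ∅ (P stuck)

NO — witness ⟨a⟩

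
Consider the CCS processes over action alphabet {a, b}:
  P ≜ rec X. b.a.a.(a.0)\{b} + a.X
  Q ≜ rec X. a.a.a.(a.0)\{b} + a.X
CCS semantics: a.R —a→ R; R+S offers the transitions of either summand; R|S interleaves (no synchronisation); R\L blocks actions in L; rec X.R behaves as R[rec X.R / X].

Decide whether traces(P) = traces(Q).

LTS(P): 5 reachable states
  m0 = rec X. b.a.a.(a.0)\{b} + a.X | —a→ m0, —b→ m1
  m1 = a.a.(a.0)\{b} | —a→ m2
  m2 = a.(a.0)\{b} | —a→ m3
  m3 = (a.0)\{b} | —a→ m4
  m4 = 0\{b} | ·
LTS(Q): 5 reachable states
  n0 = rec X. a.a.a.(a.0)\{b} + a.X | —a→ n0, —a→ n1
  n1 = a.a.(a.0)\{b} | —a→ n2
  n2 = a.(a.0)\{b} | —a→ n3
  n3 = (a.0)\{b} | —a→ n4
  n4 = 0\{b} | ·
Trace ⟨b⟩ through P, begin at {m0}:
  after b @ step 1: {m1}
  ✓ P
Trace ⟨b⟩ through Q, begin at {n0}:
  after b @ step 1: no successor for Q

traces(P) ≠ traces(Q) — witness ⟨b⟩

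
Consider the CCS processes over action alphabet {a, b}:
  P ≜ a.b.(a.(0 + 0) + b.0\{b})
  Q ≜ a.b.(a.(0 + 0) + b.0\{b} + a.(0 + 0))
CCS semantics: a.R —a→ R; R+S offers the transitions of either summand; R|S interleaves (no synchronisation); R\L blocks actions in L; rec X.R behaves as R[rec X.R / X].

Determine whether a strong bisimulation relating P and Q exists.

P's transition system — 5 states:
  p0 = a.b.(a.(0 + 0) + b.0\{b}) ⊢ -a-> p1
  p1 = b.(a.(0 + 0) + b.0\{b}) ⊢ -b-> p2
  p2 = a.(0 + 0) + b.0\{b} ⊢ -a-> p3, -b-> p4
  p3 = 0 + 0 ⊢ (no moves)
  p4 = 0\{b} ⊢ (no moves)
Q's transition system — 5 states:
  q0 = a.b.(a.(0 + 0) + b.0\{b} + a.(0 + 0)) ⊢ -a-> q1
  q1 = b.(a.(0 + 0) + b.0\{b} + a.(0 + 0)) ⊢ -b-> q2
  q2 = a.(0 + 0) + b.0\{b} + a.(0 + 0) ⊢ -a-> q3, -b-> q4
  q3 = 0 + 0 ⊢ (no moves)
  q4 = 0\{b} ⊢ (no moves)
Partition-refinement fixed point:
  B0 = {p0, q0}
  B1 = {p1, q1}
  B2 = {p2, q2}
  B3 = {p3, p4, q3, q4}
p0 ∈ B0, q0 ∈ B0 → same block

bisimilar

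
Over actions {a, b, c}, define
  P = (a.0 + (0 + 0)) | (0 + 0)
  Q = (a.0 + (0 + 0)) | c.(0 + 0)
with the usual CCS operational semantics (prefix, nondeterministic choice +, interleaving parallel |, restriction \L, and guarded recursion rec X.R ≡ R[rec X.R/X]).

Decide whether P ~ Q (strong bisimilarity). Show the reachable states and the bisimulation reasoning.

P's transition system — 2 states:
  s0 = (a.0 + (0 + 0)) | (0 + 0) → --a--▸ s1
  s1 = 0 | (0 + 0) → deadlocked
Q's transition system — 4 states:
  t0 = (a.0 + (0 + 0)) | c.(0 + 0) → --a--▸ t1, --c--▸ t2
  t1 = 0 | c.(0 + 0) → --c--▸ t3
  t2 = (a.0 + (0 + 0)) | (0 + 0) → --a--▸ t3
  t3 = 0 | (0 + 0) → deadlocked
Partition-refinement fixed point:
  B0 = {s0, t2}
  B1 = {s1, t3}
  B2 = {t0}
  B3 = {t1}
s0 ∈ B0, t0 ∈ B2 → different blocks

not bisimilar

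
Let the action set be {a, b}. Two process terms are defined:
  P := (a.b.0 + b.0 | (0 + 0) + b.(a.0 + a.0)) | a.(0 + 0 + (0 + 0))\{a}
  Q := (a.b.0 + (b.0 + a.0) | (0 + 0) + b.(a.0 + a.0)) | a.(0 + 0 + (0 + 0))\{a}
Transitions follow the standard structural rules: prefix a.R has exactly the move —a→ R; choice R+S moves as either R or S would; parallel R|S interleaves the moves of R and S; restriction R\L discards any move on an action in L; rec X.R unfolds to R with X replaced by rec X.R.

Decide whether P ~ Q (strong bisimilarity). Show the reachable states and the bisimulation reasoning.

LTS(P): 10 reachable states
  u0 = (a.b.0 + b.0 | (0 + 0) + b.(a.0 + a.0)) | a.(0 + 0 + (0 + 0))\{a} | ··a··> u1, ··a··> u2, ··b··> u3, ··b··> u4
  u1 = (a.b.0 + b.0 | (0 + 0) + b.(a.0 + a.0)) | (0 + 0 + (0 + 0))\{a} | ··a··> u5, ··b··> u6, ··b··> u7
  u2 = b.0 | a.(0 + 0 + (0 + 0))\{a} | ··a··> u5, ··b··> u8
  u3 = (a.0 + a.0) | a.(0 + 0 + (0 + 0))\{a} | ··a··> u6, ··a··> u8
  u4 = 0 | (0 + 0) | a.(0 + 0 + (0 + 0))\{a} | ··a··> u7
  u5 = b.0 | (0 + 0 + (0 + 0))\{a} | ··b··> u9
  u6 = (a.0 + a.0) | (0 + 0 + (0 + 0))\{a} | ··a··> u9
  u7 = 0 | (0 + 0) | (0 + 0 + (0 + 0))\{a} | (no moves)
  u8 = 0 | a.(0 + 0 + (0 + 0))\{a} | ··a··> u9
  u9 = 0 | (0 + 0 + (0 + 0))\{a} | (no moves)
LTS(Q): 10 reachable states
  v0 = (a.b.0 + (b.0 + a.0) | (0 + 0) + b.(a.0 + a.0)) | a.(0 + 0 + (0 + 0))\{a} | ··a··> v1, ··a··> v2, ··a··> v3, ··b··> v2, ··b··> v4
  v1 = (a.b.0 + (b.0 + a.0) | (0 + 0) + b.(a.0 + a.0)) | (0 + 0 + (0 + 0))\{a} | ··a··> v5, ··a··> v6, ··b··> v5, ··b··> v7
  v2 = 0 | (0 + 0) | a.(0 + 0 + (0 + 0))\{a} | ··a··> v5
  v3 = b.0 | a.(0 + 0 + (0 + 0))\{a} | ··a··> v6, ··b··> v8
  v4 = (a.0 + a.0) | a.(0 + 0 + (0 + 0))\{a} | ··a··> v7, ··a··> v8
  v5 = 0 | (0 + 0) | (0 + 0 + (0 + 0))\{a} | (no moves)
  v6 = b.0 | (0 + 0 + (0 + 0))\{a} | ··b··> v9
  v7 = (a.0 + a.0) | (0 + 0 + (0 + 0))\{a} | ··a··> v9
  v8 = 0 | a.(0 + 0 + (0 + 0))\{a} | ··a··> v9
  v9 = 0 | (0 + 0 + (0 + 0))\{a} | (no moves)
Bisimilarity quotient blocks:
  B0 = {u0}
  B1 = {u3, v4}
  B2 = {u4, u6, u8, v2, v7, v8}
  B3 = {u7, u9, v5, v9}
  B4 = {u2, v3}
  B5 = {u5, v6}
  B6 = {u1}
  B7 = {v0}
  B8 = {v1}
u0 ∈ B0, v0 ∈ B7 → different blocks

NO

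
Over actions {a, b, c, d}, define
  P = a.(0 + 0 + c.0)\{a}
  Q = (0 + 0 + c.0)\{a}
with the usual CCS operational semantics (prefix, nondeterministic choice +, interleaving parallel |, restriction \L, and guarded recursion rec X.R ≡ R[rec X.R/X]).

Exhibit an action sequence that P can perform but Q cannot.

Reachable graph of P (3 states):
  u0 = a.(0 + 0 + c.0)\{a} has moves --a--▸ u1
  u1 = (0 + 0 + c.0)\{a} has moves --c--▸ u2
  u2 = 0\{a} has moves (no moves)
Reachable graph of Q (2 states):
  v0 = (0 + 0 + c.0)\{a} has moves --c--▸ v1
  v1 = 0\{a} has moves (no moves)
Trace ⟨a⟩ through P, begin at {u0}:
  [1] a ⇒ {u1}
  ✓ P
Trace ⟨a⟩ through Q, begin at {v0}:
  [1] a ⇒ ∅  — Q cannot continue

a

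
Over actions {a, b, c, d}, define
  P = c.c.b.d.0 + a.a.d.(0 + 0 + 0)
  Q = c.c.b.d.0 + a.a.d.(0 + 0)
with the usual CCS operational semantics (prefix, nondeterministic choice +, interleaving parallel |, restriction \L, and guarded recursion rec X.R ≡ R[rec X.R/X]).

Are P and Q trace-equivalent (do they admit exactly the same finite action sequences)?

traces(P) = traces(Q)

Reachable graph of P (8 states):
  s0 = c.c.b.d.0 + a.a.d.(0 + 0 + 0) | —a→ s1, —c→ s2
  s1 = a.d.(0 + 0 + 0) | —a→ s3
  s2 = c.b.d.0 | —c→ s4
  s3 = d.(0 + 0 + 0) | —d→ s5
  s4 = b.d.0 | —b→ s6
  s5 = 0 + 0 + 0 | stopped
  s6 = d.0 | —d→ s7
  s7 = 0 | stopped
Reachable graph of Q (8 states):
  t0 = c.c.b.d.0 + a.a.d.(0 + 0) | —a→ t1, —c→ t2
  t1 = a.d.(0 + 0) | —a→ t3
  t2 = c.b.d.0 | —c→ t4
  t3 = d.(0 + 0) | —d→ t5
  t4 = b.d.0 | —b→ t6
  t5 = 0 + 0 | stopped
  t6 = d.0 | —d→ t7
  t7 = 0 | stopped
Bisimilarity quotient blocks:
  B0 = {s0, t0}
  B1 = {s2, t2}
  B2 = {s4, t4}
  B3 = {s3, s6, t3, t6}
  B4 = {s5, s7, t5, t7}
  B5 = {s1, t1}
s0 ∈ B0, t0 ∈ B0 → same block
Bisimilar ⇒ trace-equivalent.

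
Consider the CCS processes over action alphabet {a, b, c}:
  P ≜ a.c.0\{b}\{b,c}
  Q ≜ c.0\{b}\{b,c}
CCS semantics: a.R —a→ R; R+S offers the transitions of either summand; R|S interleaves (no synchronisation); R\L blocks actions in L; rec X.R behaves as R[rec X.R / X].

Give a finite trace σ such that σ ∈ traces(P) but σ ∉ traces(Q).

a

Reachable graph of P (3 states):
  m0 = a.c.0\{b}\{b,c} ⊢ =a=> m1
  m1 = c.0\{b}\{b,c} ⊢ =c=> m2
  m2 = 0\{b}\{b,c} ⊢ deadlocked
Reachable graph of Q (2 states):
  n0 = c.0\{b}\{b,c} ⊢ =c=> n1
  n1 = 0\{b}\{b,c} ⊢ deadlocked
Trace ⟨a⟩ through P, begin at {m0}:
  step 1 (a): {m1}
  P completes σ.
Trace ⟨a⟩ through Q, begin at {n0}:
  step 1 (a): ∅  — Q cannot continue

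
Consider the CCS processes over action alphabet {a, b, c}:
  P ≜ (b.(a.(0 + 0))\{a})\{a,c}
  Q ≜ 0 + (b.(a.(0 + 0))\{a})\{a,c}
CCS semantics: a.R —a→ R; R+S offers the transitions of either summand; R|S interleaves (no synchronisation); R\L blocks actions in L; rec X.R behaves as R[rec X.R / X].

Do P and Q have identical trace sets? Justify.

YES

LTS(P): 2 reachable states
  p0 = (b.(a.(0 + 0))\{a})\{a,c} → ··b··> p1
  p1 = (a.(0 + 0))\{a}\{a,c} → stopped
LTS(Q): 2 reachable states
  q0 = 0 + (b.(a.(0 + 0))\{a})\{a,c} → ··b··> q1
  q1 = (a.(0 + 0))\{a}\{a,c} → stopped
Coarsest stable partition (strong bisimilarity classes):
  B0 = {p0, q0}
  B1 = {p1, q1}
p0 ∈ B0, q0 ∈ B0 → same block
Bisimilar ⇒ trace-equivalent.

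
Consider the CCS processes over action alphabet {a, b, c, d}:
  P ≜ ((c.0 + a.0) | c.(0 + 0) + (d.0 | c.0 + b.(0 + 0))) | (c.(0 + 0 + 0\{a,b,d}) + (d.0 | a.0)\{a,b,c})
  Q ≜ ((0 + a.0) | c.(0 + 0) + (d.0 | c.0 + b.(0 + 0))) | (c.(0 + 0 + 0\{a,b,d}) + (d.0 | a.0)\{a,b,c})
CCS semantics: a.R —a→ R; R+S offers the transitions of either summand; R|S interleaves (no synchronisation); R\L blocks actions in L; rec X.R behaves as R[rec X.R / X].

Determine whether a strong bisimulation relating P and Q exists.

not bisimilar

Reachable graph of P (24 states):
  s0 = ((c.0 + a.0) | c.(0 + 0) + (d.0 | c.0 + b.(0 + 0))) | (c.(0 + 0 + 0\{a,b,d}) + (d.0 | a.0)\{a,b,c}) :: =a=> s1, =b=> s2, =c=> s1, =c=> s3, =c=> s4, =c=> s5, =d=> s6, =d=> s7
  s1 = 0 | c.(0 + 0) | (c.(0 + 0 + 0\{a,b,d}) + (d.0 | a.0)\{a,b,c}) :: =c=> s8, =c=> s9, =d=> s10
  s2 = (0 + 0) | (c.(0 + 0 + 0\{a,b,d}) + (d.0 | a.0)\{a,b,c}) :: =c=> s11, =d=> s12
  s3 = ((c.0 + a.0) | c.(0 + 0) + (d.0 | c.0 + b.(0 + 0))) | (0 + 0 + 0\{a,b,d}) :: =a=> s9, =b=> s11, =c=> s13, =c=> s14, =c=> s9, =d=> s15
  s4 = (c.0 + a.0) | (0 + 0) | (c.(0 + 0 + 0\{a,b,d}) + (d.0 | a.0)\{a,b,c}) :: =a=> s8, =c=> s13, =c=> s8, =d=> s16
  s5 = d.0 | 0 | (c.(0 + 0 + 0\{a,b,d}) + (d.0 | a.0)\{a,b,c}) :: =c=> s14, =d=> s17, =d=> s18
  s6 = ((c.0 + a.0) | c.(0 + 0) + (d.0 | c.0 + b.(0 + 0))) | (0 | a.0)\{a,b,c} :: =a=> s10, =b=> s12, =c=> s10, =c=> s16, =c=> s18, =d=> s19
  s7 = 0 | c.0 | (c.(0 + 0 + 0\{a,b,d}) + (d.0 | a.0)\{a,b,c}) :: =c=> s15, =c=> s17, =d=> s19
  s8 = 0 | (0 + 0) | (c.(0 + 0 + 0\{a,b,d}) + (d.0 | a.0)\{a,b,c}) :: =c=> s20, =d=> s21
  s9 = 0 | c.(0 + 0) | (0 + 0 + 0\{a,b,d}) :: =c=> s20
  s10 = 0 | c.(0 + 0) | (0 | a.0)\{a,b,c} :: =c=> s21
  s11 = (0 + 0) | (0 + 0 + 0\{a,b,d}) :: stopped
  s12 = (0 + 0) | (0 | a.0)\{a,b,c} :: stopped
  s13 = (c.0 + a.0) | (0 + 0) | (0 + 0 + 0\{a,b,d}) :: =a=> s20, =c=> s20
  s14 = d.0 | 0 | (0 + 0 + 0\{a,b,d}) :: =d=> s22
  s15 = 0 | c.0 | (0 + 0 + 0\{a,b,d}) :: =c=> s22
  s16 = (c.0 + a.0) | (0 + 0) | (0 | a.0)\{a,b,c} :: =a=> s21, =c=> s21
  s17 = 0 | 0 | (c.(0 + 0 + 0\{a,b,d}) + (d.0 | a.0)\{a,b,c}) :: =c=> s22, =d=> s23
  s18 = d.0 | 0 | (0 | a.0)\{a,b,c} :: =d=> s23
  s19 = 0 | c.0 | (0 | a.0)\{a,b,c} :: =c=> s23
  s20 = 0 | (0 + 0) | (0 + 0 + 0\{a,b,d}) :: stopped
  s21 = 0 | (0 + 0) | (0 | a.0)\{a,b,c} :: stopped
  s22 = 0 | 0 | (0 + 0 + 0\{a,b,d}) :: stopped
  s23 = 0 | 0 | (0 | a.0)\{a,b,c} :: stopped
Reachable graph of Q (24 states):
  t0 = ((0 + a.0) | c.(0 + 0) + (d.0 | c.0 + b.(0 + 0))) | (c.(0 + 0 + 0\{a,b,d}) + (d.0 | a.0)\{a,b,c}) :: =a=> t1, =b=> t2, =c=> t3, =c=> t4, =c=> t5, =d=> t6, =d=> t7
  t1 = 0 | c.(0 + 0) | (c.(0 + 0 + 0\{a,b,d}) + (d.0 | a.0)\{a,b,c}) :: =c=> t8, =c=> t9, =d=> t10
  t2 = (0 + 0) | (c.(0 + 0 + 0\{a,b,d}) + (d.0 | a.0)\{a,b,c}) :: =c=> t11, =d=> t12
  t3 = ((0 + a.0) | c.(0 + 0) + (d.0 | c.0 + b.(0 + 0))) | (0 + 0 + 0\{a,b,d}) :: =a=> t9, =b=> t11, =c=> t13, =c=> t14, =d=> t15
  t4 = (0 + a.0) | (0 + 0) | (c.(0 + 0 + 0\{a,b,d}) + (d.0 | a.0)\{a,b,c}) :: =a=> t8, =c=> t13, =d=> t16
  t5 = d.0 | 0 | (c.(0 + 0 + 0\{a,b,d}) + (d.0 | a.0)\{a,b,c}) :: =c=> t14, =d=> t17, =d=> t18
  t6 = ((0 + a.0) | c.(0 + 0) + (d.0 | c.0 + b.(0 + 0))) | (0 | a.0)\{a,b,c} :: =a=> t10, =b=> t12, =c=> t16, =c=> t18, =d=> t19
  t7 = 0 | c.0 | (c.(0 + 0 + 0\{a,b,d}) + (d.0 | a.0)\{a,b,c}) :: =c=> t15, =c=> t17, =d=> t19
  t8 = 0 | (0 + 0) | (c.(0 + 0 + 0\{a,b,d}) + (d.0 | a.0)\{a,b,c}) :: =c=> t20, =d=> t21
  t9 = 0 | c.(0 + 0) | (0 + 0 + 0\{a,b,d}) :: =c=> t20
  t10 = 0 | c.(0 + 0) | (0 | a.0)\{a,b,c} :: =c=> t21
  t11 = (0 + 0) | (0 + 0 + 0\{a,b,d}) :: stopped
  t12 = (0 + 0) | (0 | a.0)\{a,b,c} :: stopped
  t13 = (0 + a.0) | (0 + 0) | (0 + 0 + 0\{a,b,d}) :: =a=> t20
  t14 = d.0 | 0 | (0 + 0 + 0\{a,b,d}) :: =d=> t22
  t15 = 0 | c.0 | (0 + 0 + 0\{a,b,d}) :: =c=> t22
  t16 = (0 + a.0) | (0 + 0) | (0 | a.0)\{a,b,c} :: =a=> t21
  t17 = 0 | 0 | (c.(0 + 0 + 0\{a,b,d}) + (d.0 | a.0)\{a,b,c}) :: =c=> t22, =d=> t23
  t18 = d.0 | 0 | (0 | a.0)\{a,b,c} :: =d=> t23
  t19 = 0 | c.0 | (0 | a.0)\{a,b,c} :: =c=> t23
  t20 = 0 | (0 + 0) | (0 + 0 + 0\{a,b,d}) :: stopped
  t21 = 0 | (0 + 0) | (0 | a.0)\{a,b,c} :: stopped
  t22 = 0 | 0 | (0 + 0 + 0\{a,b,d}) :: stopped
  t23 = 0 | 0 | (0 | a.0)\{a,b,c} :: stopped
Partition-refinement fixed point:
  B0 = {s0}
  B1 = {s3, s6}
  B2 = {s10, s15, s19, s9, t10, t15, t19, t9}
  B3 = {s11, s12, s20, s21, s22, s23, t11, t12, t20, t21, t22, t23}
  B4 = {s13, s16}
  B5 = {s14, s18, t14, t18}
  B6 = {s4}
  B7 = {s17, s2, s8, t17, t2, t8}
  B8 = {s5, t5}
  B9 = {s1, s7, t1, t7}
  B10 = {t0}
  B11 = {t3, t6}
  B12 = {t13, t16}
  B13 = {t4}
s0 ∈ B0, t0 ∈ B10 → different blocks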